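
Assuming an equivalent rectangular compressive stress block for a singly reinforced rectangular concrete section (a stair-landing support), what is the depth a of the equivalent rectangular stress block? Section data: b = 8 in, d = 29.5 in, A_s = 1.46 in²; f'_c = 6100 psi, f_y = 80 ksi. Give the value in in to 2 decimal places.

a ≈ 2.82 in

T = A_s f_y = 1.46 × 80 = 116.8 kips.
a = T/(0.85 f'_c b) = 116.8/(0.85 × 6.1 × 8) = 2.82 in.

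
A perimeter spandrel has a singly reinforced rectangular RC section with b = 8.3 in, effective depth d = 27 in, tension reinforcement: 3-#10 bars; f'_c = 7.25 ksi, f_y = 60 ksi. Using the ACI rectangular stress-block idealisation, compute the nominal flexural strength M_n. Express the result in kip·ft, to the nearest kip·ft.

A_s = 3 × 1.27 = 3.81 in².
T = A_s f_y = 3.81 × 60 = 228.6 kips.
a = T/(0.85 f'_c b) = 228.6/(0.85 × 7.25 × 8.3) = 4.469 in.
M_n = T(d − a/2) = 228.6 × (27 − 2.2345) = 5661.4 kip·in = 5661.4/12 = 471.78 kip·ft.

M_n ≈ 472 kip·ft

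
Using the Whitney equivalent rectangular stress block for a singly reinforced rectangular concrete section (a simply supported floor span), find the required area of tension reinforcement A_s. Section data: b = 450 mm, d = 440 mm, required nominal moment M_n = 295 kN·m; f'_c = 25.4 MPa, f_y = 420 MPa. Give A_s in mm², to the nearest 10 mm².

With M_n = 0.85 f'_c a b (d − a/2), solve the quadratic for a:
a = d − √(d² − 2M_n/(0.85 f'_c b)) = 440 − √(440² − 2 × 295×10⁶/(0.85 × 25.4 × 450)) = 75.48 mm.
A_s = 0.85 f'_c a b / f_y = 0.85 × 25.4 × 75.48 × 450 / 420 = 1746.0 mm².

A_s ≈ 1750 mm²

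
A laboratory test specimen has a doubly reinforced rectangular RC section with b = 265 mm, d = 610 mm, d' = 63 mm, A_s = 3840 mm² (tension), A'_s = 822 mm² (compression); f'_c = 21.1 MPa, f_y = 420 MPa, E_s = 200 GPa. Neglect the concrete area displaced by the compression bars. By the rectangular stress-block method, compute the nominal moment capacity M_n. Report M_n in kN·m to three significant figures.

Assume both tension and compression steel yield.
Net tension couple steel: A_s − A'_s = 3018 mm².
a = (A_s − A'_s) f_y / (0.85 f'_c b) = 1267560/(0.85 × 21.1 × 265) = 266.70 mm.
c = a/β₁ = 266.70/0.85 = 313.76 mm; ε'_s = 0.003(c − d')/c = 0.0024 ≥ f_y/E_s = 0.0021, so compression steel does yield.
M_n = (A_s − A'_s) f_y (d − a/2) + A'_s f_y (d − d') = [1267560 × (610 − 133.35) + 345240 × (610 − 63)] × 10⁻⁶ = 604.18 + 188.85 = 793.03 kN·m.

M_n ≈ 793 kN·m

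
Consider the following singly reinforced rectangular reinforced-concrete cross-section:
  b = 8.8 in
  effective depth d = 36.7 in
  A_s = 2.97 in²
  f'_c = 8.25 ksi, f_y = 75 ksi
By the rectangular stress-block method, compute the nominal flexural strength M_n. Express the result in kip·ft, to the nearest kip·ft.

T = A_s f_y = 2.97 × 75 = 222.75 kips.
a = T/(0.85 f'_c b) = 222.75/(0.85 × 8.25 × 8.8) = 3.610 in.
M_n = T(d − a/2) = 222.75 × (36.7 − 1.805) = 7772.9 kip·in = 7772.9/12 = 647.74 kip·ft.

M_n ≈ 648 kip·ft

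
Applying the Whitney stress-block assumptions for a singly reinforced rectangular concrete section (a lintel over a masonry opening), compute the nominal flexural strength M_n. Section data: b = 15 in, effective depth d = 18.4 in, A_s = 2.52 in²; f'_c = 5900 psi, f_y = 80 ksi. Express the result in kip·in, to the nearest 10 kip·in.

T = A_s f_y = 2.52 × 80 = 201.6 kips.
a = T/(0.85 f'_c b) = 201.6/(0.85 × 5.9 × 15) = 2.680 in.
M_n = T(d − a/2) = 201.6 × (18.4 − 1.34) = 3439.3 kip·in.

M_n ≈ 3440 kip·in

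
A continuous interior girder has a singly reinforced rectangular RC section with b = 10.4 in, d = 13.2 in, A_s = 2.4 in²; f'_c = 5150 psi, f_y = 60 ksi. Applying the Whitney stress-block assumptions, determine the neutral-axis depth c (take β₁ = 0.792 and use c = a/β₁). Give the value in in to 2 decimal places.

c ≈ 3.99 in

T = A_s f_y = 2.4 × 60 = 144 kips.
a = T/(0.85 f'_c b) = 144/(0.85 × 5.15 × 10.4) = 3.1630 in.
With β₁ = 0.792, c = a/β₁ = 3.1630/0.792 = 3.99 in.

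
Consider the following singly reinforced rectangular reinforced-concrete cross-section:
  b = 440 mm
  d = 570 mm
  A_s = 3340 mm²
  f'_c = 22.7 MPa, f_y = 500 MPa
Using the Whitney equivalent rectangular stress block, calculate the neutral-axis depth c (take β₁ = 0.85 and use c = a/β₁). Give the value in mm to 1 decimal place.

c ≈ 231.4 mm

T = A_s f_y = 3340 × 500 = 1670000 N = 1670 kN.
Setting C = 0.85 f'_c a b equal to T: a = 1670000/(0.85 × 22.7 × 440) = 196.707 mm.
With β₁ = 0.85, c = a/β₁ = 196.707/0.85 = 231.4 mm.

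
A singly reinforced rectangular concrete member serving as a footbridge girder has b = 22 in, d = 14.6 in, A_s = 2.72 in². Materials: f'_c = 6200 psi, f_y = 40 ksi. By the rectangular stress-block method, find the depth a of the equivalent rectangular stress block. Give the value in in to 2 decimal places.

a ≈ 0.94 in

T = A_s f_y = 2.72 × 40 = 108.8 kips.
a = T/(0.85 f'_c b) = 108.8/(0.85 × 6.2 × 22) = 0.94 in.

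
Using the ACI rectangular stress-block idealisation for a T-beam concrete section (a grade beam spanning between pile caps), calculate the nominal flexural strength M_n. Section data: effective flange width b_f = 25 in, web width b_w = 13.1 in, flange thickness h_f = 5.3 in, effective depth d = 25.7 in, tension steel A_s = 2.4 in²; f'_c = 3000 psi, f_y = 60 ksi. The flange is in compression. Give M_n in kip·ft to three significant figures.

M_n ≈ 295 kip·ft

Tension: T = A_s f_y = 2.4 × 60 = 144 kips.
Try a within the flange: a = T/(0.85 f'_c b_f) = 144/(0.85 × 3 × 25) = 2.259 in.
Since a = 2.259 ≤ h_f = 5.3 in, the stress block lies entirely in the flange; analyse as a rectangular beam of width b_f.
M_n = T(d − a/2) = 144 × (25.7 − 1.1295) = 3538.2 kip·in.
M_n = 3538.2/12 = 294.85 kip·ft.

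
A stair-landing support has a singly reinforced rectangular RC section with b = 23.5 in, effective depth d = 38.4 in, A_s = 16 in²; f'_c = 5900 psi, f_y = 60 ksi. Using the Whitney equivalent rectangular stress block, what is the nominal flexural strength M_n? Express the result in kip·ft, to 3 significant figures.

M_n ≈ 2750 kip·ft

T = A_s f_y = 16 × 60 = 960 kips.
a = T/(0.85 f'_c b) = 960/(0.85 × 5.9 × 23.5) = 8.146 in.
M_n = T(d − a/2) = 960 × (38.4 − 4.073) = 32953.9 kip·in = 32953.9/12 = 2746.16 kip·ft.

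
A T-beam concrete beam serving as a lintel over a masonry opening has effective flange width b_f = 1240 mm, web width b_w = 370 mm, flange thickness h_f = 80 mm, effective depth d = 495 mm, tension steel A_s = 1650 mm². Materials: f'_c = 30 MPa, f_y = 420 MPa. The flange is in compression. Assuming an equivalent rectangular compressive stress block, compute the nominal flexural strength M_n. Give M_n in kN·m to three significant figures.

M_n ≈ 335 kN·m

Tension: T = A_s f_y = 1650 × 420 = 693000 N.
Try a within the flange: a = T/(0.85 f'_c b_f) = 693000/(0.85 × 30 × 1240) = 21.92 mm.
Since a = 21.92 ≤ h_f = 80 mm, the stress block lies entirely in the flange; analyse as a rectangular beam of width b_f.
M_n = T(d − a/2) = 693000 × (495 − 10.96) = 335.44 × 10⁶ N·mm.
M_n = 335.44 kN·m.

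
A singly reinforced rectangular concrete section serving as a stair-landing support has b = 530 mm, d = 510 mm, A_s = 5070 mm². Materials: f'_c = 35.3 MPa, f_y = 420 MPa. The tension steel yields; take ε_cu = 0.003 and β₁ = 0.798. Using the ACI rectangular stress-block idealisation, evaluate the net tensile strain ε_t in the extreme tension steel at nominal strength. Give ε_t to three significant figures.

a = A_s f_y/(0.85 f'_c b) = 133.90 mm.
β₁ = 0.798, so c = a/β₁ = 133.90/0.798 = 167.79 mm.
From the linear strain diagram with ε_cu = 0.003: ε_t = 0.003 (d − c)/c = 0.003 × (510 − 167.79)/167.79 = 0.00612.
Since ε_t ≥ 0.005, the section is tension-controlled.

ε_t ≈ 0.00612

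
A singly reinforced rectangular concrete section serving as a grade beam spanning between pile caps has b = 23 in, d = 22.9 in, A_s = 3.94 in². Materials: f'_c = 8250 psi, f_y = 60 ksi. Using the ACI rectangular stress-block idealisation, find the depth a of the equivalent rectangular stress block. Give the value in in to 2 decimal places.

T = A_s f_y = 3.94 × 60 = 236.4 kips.
a = T/(0.85 f'_c b) = 236.4/(0.85 × 8.25 × 23) = 1.47 in.

a ≈ 1.47 in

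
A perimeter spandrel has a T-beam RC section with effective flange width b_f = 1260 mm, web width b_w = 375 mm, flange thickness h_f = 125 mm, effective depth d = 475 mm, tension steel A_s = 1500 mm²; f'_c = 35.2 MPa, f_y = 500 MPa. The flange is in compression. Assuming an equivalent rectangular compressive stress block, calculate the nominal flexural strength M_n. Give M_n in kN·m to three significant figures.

M_n ≈ 349 kN·m

Tension: T = A_s f_y = 1500 × 500 = 750000 N.
Try a within the flange: a = T/(0.85 f'_c b_f) = 750000/(0.85 × 35.2 × 1260) = 19.89 mm.
Since a = 19.89 ≤ h_f = 125 mm, the stress block lies entirely in the flange; analyse as a rectangular beam of width b_f.
M_n = T(d − a/2) = 750000 × (475 − 9.945) = 348.79 × 10⁶ N·mm.
M_n = 348.79 kN·m.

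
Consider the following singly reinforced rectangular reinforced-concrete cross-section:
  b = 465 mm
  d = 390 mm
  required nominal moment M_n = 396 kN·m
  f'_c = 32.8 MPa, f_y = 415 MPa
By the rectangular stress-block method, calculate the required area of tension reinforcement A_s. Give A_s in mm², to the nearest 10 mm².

With M_n = 0.85 f'_c a b (d − a/2), solve the quadratic for a:
a = d − √(d² − 2M_n/(0.85 f'_c b)) = 390 − √(390² − 2 × 396×10⁶/(0.85 × 32.8 × 465)) = 88.32 mm.
A_s = 0.85 f'_c a b / f_y = 0.85 × 32.8 × 88.32 × 465 / 415 = 2759.0 mm².

A_s ≈ 2760 mm²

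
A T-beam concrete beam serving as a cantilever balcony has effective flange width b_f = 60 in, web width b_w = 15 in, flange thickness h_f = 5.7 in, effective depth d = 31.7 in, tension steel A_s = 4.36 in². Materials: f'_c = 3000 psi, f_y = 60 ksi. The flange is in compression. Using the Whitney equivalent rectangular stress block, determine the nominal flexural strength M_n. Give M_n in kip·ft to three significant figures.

M_n ≈ 672 kip·ft

Tension: T = A_s f_y = 4.36 × 60 = 261.6 kips.
Try a within the flange: a = T/(0.85 f'_c b_f) = 261.6/(0.85 × 3 × 60) = 1.710 in.
Since a = 1.710 ≤ h_f = 5.7 in, the stress block lies entirely in the flange; analyse as a rectangular beam of width b_f.
M_n = T(d − a/2) = 261.6 × (31.7 − 0.855) = 8069.1 kip·in.
M_n = 8069.1/12 = 672.43 kip·ft.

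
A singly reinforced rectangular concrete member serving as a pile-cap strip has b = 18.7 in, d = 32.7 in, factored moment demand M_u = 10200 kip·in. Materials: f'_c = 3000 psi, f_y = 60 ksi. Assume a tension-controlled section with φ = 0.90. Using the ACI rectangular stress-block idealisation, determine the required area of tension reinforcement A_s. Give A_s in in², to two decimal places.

A_s ≈ 6.62 in²

M_n = M_u/φ = 10200/0.90 = 11333.3 kip·in.
From M_n = 0.85 f'_c a b (d − a/2):
a = d − √(d² − 2M_n/(0.85 f'_c b)) = 32.7 − √(32.7² − 2 × 11333.3/(0.85 × 3 × 18.7)) = 8.329 in.
A_s = 0.85 f'_c a b / f_y = 0.85 × 3 × 8.329 × 18.7 / 60 = 6.619 in².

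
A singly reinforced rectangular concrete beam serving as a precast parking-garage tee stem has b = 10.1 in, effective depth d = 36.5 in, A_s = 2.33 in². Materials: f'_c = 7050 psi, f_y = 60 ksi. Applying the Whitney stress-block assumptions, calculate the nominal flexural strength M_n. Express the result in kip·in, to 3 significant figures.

T = A_s f_y = 2.33 × 60 = 139.8 kips.
a = T/(0.85 f'_c b) = 139.8/(0.85 × 7.05 × 10.1) = 2.310 in.
M_n = T(d − a/2) = 139.8 × (36.5 − 1.155) = 4941.2 kip·in.

M_n ≈ 4940 kip·in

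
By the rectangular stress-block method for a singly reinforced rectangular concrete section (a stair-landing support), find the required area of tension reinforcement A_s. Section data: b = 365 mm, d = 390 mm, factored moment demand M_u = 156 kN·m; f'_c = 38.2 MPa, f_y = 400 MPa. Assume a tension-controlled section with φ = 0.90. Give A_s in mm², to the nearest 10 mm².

M_n = M_u/φ = 156/0.90 = 173.333 kN·m.
With M_n = 0.85 f'_c a b (d − a/2), solve the quadratic for a:
a = d − √(d² − 2M_n/(0.85 f'_c b)) = 390 − √(390² − 2 × 173.333×10⁶/(0.85 × 38.2 × 365)) = 39.50 mm.
A_s = 0.85 f'_c a b / f_y = 0.85 × 38.2 × 39.50 × 365 / 400 = 1170.3 mm².

A_s ≈ 1170 mm²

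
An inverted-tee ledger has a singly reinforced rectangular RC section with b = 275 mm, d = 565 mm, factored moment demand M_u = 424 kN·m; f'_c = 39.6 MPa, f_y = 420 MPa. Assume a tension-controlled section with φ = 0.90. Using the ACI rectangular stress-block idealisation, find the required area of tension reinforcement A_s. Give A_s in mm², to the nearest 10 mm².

A_s ≈ 2180 mm²

M_n = M_u/φ = 424/0.90 = 471.111 kN·m.
With M_n = 0.85 f'_c a b (d − a/2), solve the quadratic for a:
a = d − √(d² − 2M_n/(0.85 f'_c b)) = 565 − √(565² − 2 × 471.111×10⁶/(0.85 × 39.6 × 275)) = 98.70 mm.
A_s = 0.85 f'_c a b / f_y = 0.85 × 39.6 × 98.70 × 275 / 420 = 2175.3 mm².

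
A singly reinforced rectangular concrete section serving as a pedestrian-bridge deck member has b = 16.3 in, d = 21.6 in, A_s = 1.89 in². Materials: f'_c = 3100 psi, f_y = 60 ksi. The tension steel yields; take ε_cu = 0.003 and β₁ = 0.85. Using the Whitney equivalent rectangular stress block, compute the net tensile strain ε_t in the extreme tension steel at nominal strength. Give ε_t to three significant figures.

a = A_s f_y/(0.85 f'_c b) = 2.640 in.
β₁ = 0.85, so c = a/β₁ = 2.640/0.85 = 3.106 in.
From the linear strain diagram with ε_cu = 0.003: ε_t = 0.003 (d − c)/c = 0.003 × (21.6 − 3.106)/3.106 = 0.0179.
Since ε_t ≥ 0.005, the section is tension-controlled.

ε_t ≈ 0.0179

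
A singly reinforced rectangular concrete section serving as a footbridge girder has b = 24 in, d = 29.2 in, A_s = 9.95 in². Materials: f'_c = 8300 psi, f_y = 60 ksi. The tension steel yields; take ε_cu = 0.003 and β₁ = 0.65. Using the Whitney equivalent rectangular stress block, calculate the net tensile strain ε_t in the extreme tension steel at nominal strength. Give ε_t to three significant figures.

ε_t ≈ 0.0131

a = A_s f_y/(0.85 f'_c b) = 3.526 in.
β₁ = 0.65, so c = a/β₁ = 3.526/0.65 = 5.425 in.
From the linear strain diagram with ε_cu = 0.003: ε_t = 0.003 (d − c)/c = 0.003 × (29.2 − 5.425)/5.425 = 0.0131.
Since ε_t ≥ 0.005, the section is tension-controlled.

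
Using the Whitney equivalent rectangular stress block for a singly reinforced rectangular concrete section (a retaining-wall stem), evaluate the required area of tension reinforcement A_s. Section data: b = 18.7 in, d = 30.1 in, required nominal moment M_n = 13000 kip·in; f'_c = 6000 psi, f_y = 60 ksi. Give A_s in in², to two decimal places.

From M_n = 0.85 f'_c a b (d − a/2):
a = d − √(d² − 2M_n/(0.85 f'_c b)) = 30.1 − √(30.1² − 2 × 13000/(0.85 × 6 × 18.7)) = 4.933 in.
A_s = 0.85 f'_c a b / f_y = 0.85 × 6 × 4.933 × 18.7 / 60 = 7.841 in².

A_s ≈ 7.84 in²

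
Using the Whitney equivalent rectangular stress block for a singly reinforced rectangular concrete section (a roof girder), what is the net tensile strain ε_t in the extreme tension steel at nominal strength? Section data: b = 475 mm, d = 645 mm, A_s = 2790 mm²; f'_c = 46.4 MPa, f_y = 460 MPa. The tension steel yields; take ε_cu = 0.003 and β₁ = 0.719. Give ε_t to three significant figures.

a = A_s f_y/(0.85 f'_c b) = 68.51 mm.
β₁ = 0.719, so c = a/β₁ = 68.51/0.719 = 95.29 mm.
From the linear strain diagram with ε_cu = 0.003: ε_t = 0.003 (d − c)/c = 0.003 × (645 − 95.29)/95.29 = 0.0173.
Since ε_t ≥ 0.005, the section is tension-controlled.

ε_t ≈ 0.0173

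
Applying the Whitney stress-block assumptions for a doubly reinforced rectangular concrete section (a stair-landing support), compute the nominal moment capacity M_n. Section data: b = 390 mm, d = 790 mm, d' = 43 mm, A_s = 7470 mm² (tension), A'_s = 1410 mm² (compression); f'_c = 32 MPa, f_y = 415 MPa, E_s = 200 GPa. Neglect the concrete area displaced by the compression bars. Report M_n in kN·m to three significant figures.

Assume both tension and compression steel yield.
Net tension couple steel: A_s − A'_s = 6060 mm².
a = (A_s − A'_s) f_y / (0.85 f'_c b) = 2514900/(0.85 × 32 × 390) = 237.08 mm.
c = a/β₁ = 237.08/0.821 = 288.77 mm; ε'_s = 0.003(c − d')/c = 0.0026 ≥ f_y/E_s = 0.0021, so compression steel does yield.
M_n = (A_s − A'_s) f_y (d − a/2) + A'_s f_y (d − d') = [2514900 × (790 − 118.54) + 585150 × (790 − 43)] × 10⁻⁶ = 1688.65 + 437.11 = 2125.76 kN·m.

M_n ≈ 2130 kN·m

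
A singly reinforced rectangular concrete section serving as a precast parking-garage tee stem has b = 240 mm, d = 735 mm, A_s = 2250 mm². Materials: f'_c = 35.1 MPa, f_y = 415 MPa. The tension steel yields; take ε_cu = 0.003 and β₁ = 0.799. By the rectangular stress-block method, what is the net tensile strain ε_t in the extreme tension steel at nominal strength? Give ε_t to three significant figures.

a = A_s f_y/(0.85 f'_c b) = 130.40 mm.
β₁ = 0.799, so c = a/β₁ = 130.40/0.799 = 163.20 mm.
From the linear strain diagram with ε_cu = 0.003: ε_t = 0.003 (d − c)/c = 0.003 × (735 − 163.20)/163.20 = 0.0105.
Since ε_t ≥ 0.005, the section is tension-controlled.

ε_t ≈ 0.0105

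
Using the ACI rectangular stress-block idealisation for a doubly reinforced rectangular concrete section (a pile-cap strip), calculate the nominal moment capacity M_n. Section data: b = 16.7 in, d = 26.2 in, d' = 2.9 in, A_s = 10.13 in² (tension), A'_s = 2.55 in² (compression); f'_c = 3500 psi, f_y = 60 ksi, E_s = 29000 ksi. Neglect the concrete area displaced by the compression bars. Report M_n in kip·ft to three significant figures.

Assume both steels yield.
a = (A_s − A'_s) f_y/(0.85 f'_c b) = (10.13 − 2.55) × 60/(0.85 × 3.5 × 16.7) = 9.154 in.
c = a/β₁ = 9.154/0.85 = 10.769 in; ε'_s = 0.003(c − d')/c = 0.0022 ≥ ε_y = 0.0021, so the compression steel yields.
M_n = (A_s − A'_s) f_y (d − a/2) + A'_s f_y (d − d') = 454.8 × (26.2 − 4.577) + 153 × (26.2 − 2.9) = 9834.1 + 3564.9 = 13399.0 kip·in = 13399.0/12 = 1116.58 kip·ft.

M_n ≈ 1120 kip·ft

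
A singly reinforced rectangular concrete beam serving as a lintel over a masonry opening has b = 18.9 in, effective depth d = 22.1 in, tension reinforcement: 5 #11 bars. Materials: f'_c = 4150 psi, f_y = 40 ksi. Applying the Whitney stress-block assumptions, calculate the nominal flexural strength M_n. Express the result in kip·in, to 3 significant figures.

A_s = 5 × 1.56 = 7.8 in².
T = A_s f_y = 7.8 × 40 = 312 kips.
a = T/(0.85 f'_c b) = 312/(0.85 × 4.15 × 18.9) = 4.680 in.
M_n = T(d − a/2) = 312 × (22.1 − 2.34) = 6165.1 kip·in.

M_n ≈ 6170 kip·in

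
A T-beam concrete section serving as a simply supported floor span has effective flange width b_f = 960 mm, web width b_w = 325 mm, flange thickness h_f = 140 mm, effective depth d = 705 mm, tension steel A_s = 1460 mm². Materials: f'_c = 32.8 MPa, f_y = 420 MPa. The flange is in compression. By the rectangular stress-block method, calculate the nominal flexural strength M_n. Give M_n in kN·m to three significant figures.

Tension: T = A_s f_y = 1460 × 420 = 613200 N.
Try a within the flange: a = T/(0.85 f'_c b_f) = 613200/(0.85 × 32.8 × 960) = 22.91 mm.
Since a = 22.91 ≤ h_f = 140 mm, the stress block lies entirely in the flange; analyse as a rectangular beam of width b_f.
M_n = T(d − a/2) = 613200 × (705 − 11.455) = 425.28 × 10⁶ N·mm.
M_n = 425.28 kN·m.

M_n ≈ 425 kN·m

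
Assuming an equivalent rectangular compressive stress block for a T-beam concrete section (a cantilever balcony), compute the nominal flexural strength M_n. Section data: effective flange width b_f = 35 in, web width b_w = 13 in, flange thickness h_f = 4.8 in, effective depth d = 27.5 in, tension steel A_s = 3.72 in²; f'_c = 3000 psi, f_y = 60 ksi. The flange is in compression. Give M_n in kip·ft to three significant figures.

Tension: T = A_s f_y = 3.72 × 60 = 223.2 kips.
Try a within the flange: a = T/(0.85 f'_c b_f) = 223.2/(0.85 × 3 × 35) = 2.501 in.
Since a = 2.501 ≤ h_f = 4.8 in, the stress block lies entirely in the flange; analyse as a rectangular beam of width b_f.
M_n = T(d − a/2) = 223.2 × (27.5 − 1.2505) = 5858.9 kip·in.
M_n = 5858.9/12 = 488.24 kip·ft.

M_n ≈ 488 kip·ft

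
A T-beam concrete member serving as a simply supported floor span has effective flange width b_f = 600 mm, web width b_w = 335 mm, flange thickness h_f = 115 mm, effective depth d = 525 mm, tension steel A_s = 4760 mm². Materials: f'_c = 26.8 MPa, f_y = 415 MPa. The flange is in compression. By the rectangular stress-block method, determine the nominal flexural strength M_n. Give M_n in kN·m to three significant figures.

M_n ≈ 890 kN·m

Tension: T = A_s f_y = 4760 × 415 = 1975400 N.
Try a within the flange: a = T/(0.85 f'_c b_f) = 1975400/(0.85 × 26.8 × 600) = 144.53 mm.
a = 144.53 > h_f = 115 mm: the block extends into the web. Split into flange-overhang and web parts.
C_f = 0.85 f'_c (b_f − b_w) h_f = 0.85 × 26.8 × (600 − 335) × 115 = 694221 N.
Remaining web compression depth: a_w = (T − C_f)/(0.85 f'_c b_w) = (1975400 − 694221)/(0.85 × 26.8 × 335) = 167.88 mm.
M_n = C_f(d − h_f/2) + (T − C_f)(d − a_w/2) = 694221 × (525 − 57.5) + 1281179 × (525 − 83.94) = 324.55 + 565.08 = 889.63 × 10⁶ N·mm.
M_n = 889.63 kN·m.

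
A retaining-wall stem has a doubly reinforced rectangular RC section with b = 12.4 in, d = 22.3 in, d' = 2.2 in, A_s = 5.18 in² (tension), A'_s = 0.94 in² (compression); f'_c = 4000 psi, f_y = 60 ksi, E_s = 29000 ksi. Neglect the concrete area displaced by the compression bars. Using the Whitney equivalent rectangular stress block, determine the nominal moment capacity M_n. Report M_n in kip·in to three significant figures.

Assume both steels yield.
a = (A_s − A'_s) f_y/(0.85 f'_c b) = (5.18 − 0.94) × 60/(0.85 × 4 × 12.4) = 6.034 in.
c = a/β₁ = 6.034/0.85 = 7.099 in; ε'_s = 0.003(c − d')/c = 0.0021 ≥ ε_y = 0.0021, so the compression steel yields.
M_n = (A_s − A'_s) f_y (d − a/2) + A'_s f_y (d − d') = 254.4 × (22.3 − 3.017) + 56.4 × (22.3 − 2.2) = 4905.6 + 1133.6 = 6039.2 kip·in.

M_n ≈ 6040 kip·in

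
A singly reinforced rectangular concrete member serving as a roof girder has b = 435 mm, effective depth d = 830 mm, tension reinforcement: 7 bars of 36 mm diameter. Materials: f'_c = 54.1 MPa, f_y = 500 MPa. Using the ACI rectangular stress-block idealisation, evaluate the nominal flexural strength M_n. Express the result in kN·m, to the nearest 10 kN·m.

M_n ≈ 2640 kN·m

A_s = 7 × 1018 = 7126 mm².
T = A_s f_y = 7126 × 500 = 3563000 N = 3563 kN.
From C = T: a = T/(0.85 f'_c b) = 3563000/(0.85 × 54.1 × 435) = 178.12 mm.
M_n = T(d − a/2) = 3563 kN × (830 − 89.06) mm = 2639.97 kN·m.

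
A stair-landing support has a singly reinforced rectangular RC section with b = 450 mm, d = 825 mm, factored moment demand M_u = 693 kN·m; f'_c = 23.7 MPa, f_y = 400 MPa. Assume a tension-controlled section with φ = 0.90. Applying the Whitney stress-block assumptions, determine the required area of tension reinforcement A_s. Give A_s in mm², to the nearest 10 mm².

A_s ≈ 2500 mm²

M_n = M_u/φ = 693/0.90 = 770 kN·m.
With M_n = 0.85 f'_c a b (d − a/2), solve the quadratic for a:
a = d − √(d² − 2M_n/(0.85 f'_c b)) = 825 − √(825² − 2 × 770×10⁶/(0.85 × 23.7 × 450)) = 110.34 mm.
A_s = 0.85 f'_c a b / f_y = 0.85 × 23.7 × 110.34 × 450 / 400 = 2500.6 mm².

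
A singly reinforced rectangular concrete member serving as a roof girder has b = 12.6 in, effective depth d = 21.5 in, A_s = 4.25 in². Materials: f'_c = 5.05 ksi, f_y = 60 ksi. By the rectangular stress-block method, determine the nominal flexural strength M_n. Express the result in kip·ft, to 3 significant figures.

T = A_s f_y = 4.25 × 60 = 255 kips.
a = T/(0.85 f'_c b) = 255/(0.85 × 5.05 × 12.6) = 4.715 in.
M_n = T(d − a/2) = 255 × (21.5 − 2.3575) = 4881.3 kip·in = 4881.3/12 = 406.78 kip·ft.

M_n ≈ 407 kip·ft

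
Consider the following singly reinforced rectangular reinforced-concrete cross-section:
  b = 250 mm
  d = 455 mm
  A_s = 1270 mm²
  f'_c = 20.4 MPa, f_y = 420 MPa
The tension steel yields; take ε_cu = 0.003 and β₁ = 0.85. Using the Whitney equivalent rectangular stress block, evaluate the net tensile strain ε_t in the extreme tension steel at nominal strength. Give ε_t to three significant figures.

ε_t ≈ 0.00643

a = A_s f_y/(0.85 f'_c b) = 123.04 mm.
β₁ = 0.85, so c = a/β₁ = 123.04/0.85 = 144.75 mm.
From the linear strain diagram with ε_cu = 0.003: ε_t = 0.003 (d − c)/c = 0.003 × (455 − 144.75)/144.75 = 0.00643.
Since ε_t ≥ 0.005, the section is tension-controlled.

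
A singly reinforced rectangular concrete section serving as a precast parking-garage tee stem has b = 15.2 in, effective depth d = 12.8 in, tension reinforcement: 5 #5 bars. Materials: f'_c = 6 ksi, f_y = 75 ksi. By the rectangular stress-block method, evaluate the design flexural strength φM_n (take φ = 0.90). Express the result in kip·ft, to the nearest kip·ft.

φM_n ≈ 105 kip·ft

A_s = 5 × 0.31 = 1.55 in².
T = A_s f_y = 1.55 × 75 = 116.25 kips.
a = T/(0.85 f'_c b) = 116.25/(0.85 × 6 × 15.2) = 1.500 in.
M_n = T(d − a/2) = 116.25 × (12.8 − 0.75) = 1400.8 kip·in = 1400.8/12 = 116.73 kip·ft.
φM_n = 0.90 × 116.73 = 105.06 kip·ft.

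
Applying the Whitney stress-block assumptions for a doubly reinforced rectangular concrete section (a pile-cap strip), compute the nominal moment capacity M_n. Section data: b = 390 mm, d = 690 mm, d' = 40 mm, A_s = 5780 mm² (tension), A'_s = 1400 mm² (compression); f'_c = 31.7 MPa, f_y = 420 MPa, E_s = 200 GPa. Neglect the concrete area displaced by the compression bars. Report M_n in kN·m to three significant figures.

M_n ≈ 1490 kN·m

Assume both tension and compression steel yield.
Net tension couple steel: A_s − A'_s = 4380 mm².
a = (A_s − A'_s) f_y / (0.85 f'_c b) = 1839600/(0.85 × 31.7 × 390) = 175.06 mm.
c = a/β₁ = 175.06/0.824 = 212.45 mm; ε'_s = 0.003(c − d')/c = 0.0024 ≥ f_y/E_s = 0.0021, so compression steel does yield.
M_n = (A_s − A'_s) f_y (d − a/2) + A'_s f_y (d − d') = [1839600 × (690 − 87.53) + 588000 × (690 − 40)] × 10⁻⁶ = 1108.30 + 382.20 = 1490.50 kN·m.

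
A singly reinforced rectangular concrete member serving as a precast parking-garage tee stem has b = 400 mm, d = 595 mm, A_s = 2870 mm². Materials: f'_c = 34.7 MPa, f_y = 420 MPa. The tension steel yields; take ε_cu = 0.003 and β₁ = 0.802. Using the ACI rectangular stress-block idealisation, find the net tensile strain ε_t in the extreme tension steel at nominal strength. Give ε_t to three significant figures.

ε_t ≈ 0.0110

a = A_s f_y/(0.85 f'_c b) = 102.17 mm.
β₁ = 0.802, so c = a/β₁ = 102.17/0.802 = 127.39 mm.
From the linear strain diagram with ε_cu = 0.003: ε_t = 0.003 (d − c)/c = 0.003 × (595 − 127.39)/127.39 = 0.0110.
Since ε_t ≥ 0.005, the section is tension-controlled.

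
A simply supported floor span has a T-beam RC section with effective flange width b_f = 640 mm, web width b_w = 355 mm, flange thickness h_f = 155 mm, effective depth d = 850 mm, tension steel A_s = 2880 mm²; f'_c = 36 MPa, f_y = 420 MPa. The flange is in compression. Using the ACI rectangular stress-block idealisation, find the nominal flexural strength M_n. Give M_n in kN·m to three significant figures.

Tension: T = A_s f_y = 2880 × 420 = 1209600 N.
Try a within the flange: a = T/(0.85 f'_c b_f) = 1209600/(0.85 × 36 × 640) = 61.76 mm.
Since a = 61.76 ≤ h_f = 155 mm, the stress block lies entirely in the flange; analyse as a rectangular beam of width b_f.
M_n = T(d − a/2) = 1209600 × (850 − 30.88) = 990.81 × 10⁶ N·mm.
M_n = 990.81 kN·m.

M_n ≈ 991 kN·m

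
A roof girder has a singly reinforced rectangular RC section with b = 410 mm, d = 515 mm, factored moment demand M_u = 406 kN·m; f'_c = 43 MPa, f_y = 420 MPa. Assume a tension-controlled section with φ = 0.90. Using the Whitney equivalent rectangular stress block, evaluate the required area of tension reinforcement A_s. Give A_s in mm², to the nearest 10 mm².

A_s ≈ 2220 mm²

M_n = M_u/φ = 406/0.90 = 451.111 kN·m.
With M_n = 0.85 f'_c a b (d − a/2), solve the quadratic for a:
a = d − √(d² − 2M_n/(0.85 f'_c b)) = 515 − √(515² − 2 × 451.111×10⁶/(0.85 × 43 × 410)) = 62.21 mm.
A_s = 0.85 f'_c a b / f_y = 0.85 × 43 × 62.21 × 410 / 420 = 2219.6 mm².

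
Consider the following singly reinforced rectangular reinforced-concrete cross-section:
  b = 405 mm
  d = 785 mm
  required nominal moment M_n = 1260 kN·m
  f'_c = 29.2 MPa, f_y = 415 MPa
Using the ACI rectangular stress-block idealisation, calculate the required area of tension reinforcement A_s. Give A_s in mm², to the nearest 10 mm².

With M_n = 0.85 f'_c a b (d − a/2), solve the quadratic for a:
a = d − √(d² − 2M_n/(0.85 f'_c b)) = 785 − √(785² − 2 × 1260×10⁶/(0.85 × 29.2 × 405)) = 180.41 mm.
A_s = 0.85 f'_c a b / f_y = 0.85 × 29.2 × 180.41 × 405 / 415 = 4369.9 mm².

A_s ≈ 4370 mm²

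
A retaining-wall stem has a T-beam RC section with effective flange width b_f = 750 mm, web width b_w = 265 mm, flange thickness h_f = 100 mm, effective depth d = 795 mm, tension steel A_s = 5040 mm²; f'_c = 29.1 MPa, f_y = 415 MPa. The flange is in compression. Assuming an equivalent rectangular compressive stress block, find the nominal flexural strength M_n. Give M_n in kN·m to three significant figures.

Tension: T = A_s f_y = 5040 × 415 = 2091600 N.
Try a within the flange: a = T/(0.85 f'_c b_f) = 2091600/(0.85 × 29.1 × 750) = 112.75 mm.
a = 112.75 > h_f = 100 mm: the block extends into the web. Split into flange-overhang and web parts.
C_f = 0.85 f'_c (b_f − b_w) h_f = 0.85 × 29.1 × (750 − 265) × 100 = 1199648 N.
Remaining web compression depth: a_w = (T − C_f)/(0.85 f'_c b_w) = (2091600 − 1199648)/(0.85 × 29.1 × 265) = 136.08 mm.
M_n = C_f(d − h_f/2) + (T − C_f)(d − a_w/2) = 1199648 × (795 − 50) + 891952 × (795 − 68.04) = 893.74 + 648.41 = 1542.15 × 10⁶ N·mm.
M_n = 1542.15 kN·m.

M_n ≈ 1540 kN·m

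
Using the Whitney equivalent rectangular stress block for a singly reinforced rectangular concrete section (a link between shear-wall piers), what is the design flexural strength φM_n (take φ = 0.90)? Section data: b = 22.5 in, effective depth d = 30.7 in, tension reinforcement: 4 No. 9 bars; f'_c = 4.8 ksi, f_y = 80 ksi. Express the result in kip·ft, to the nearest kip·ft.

φM_n ≈ 695 kip·ft

A_s = 4 × 1 = 4 in².
T = A_s f_y = 4 × 80 = 320 kips.
a = T/(0.85 f'_c b) = 320/(0.85 × 4.8 × 22.5) = 3.486 in.
M_n = T(d − a/2) = 320 × (30.7 − 1.743) = 9266.2 kip·in = 9266.2/12 = 772.18 kip·ft.
φM_n = 0.90 × 772.18 = 694.96 kip·ft.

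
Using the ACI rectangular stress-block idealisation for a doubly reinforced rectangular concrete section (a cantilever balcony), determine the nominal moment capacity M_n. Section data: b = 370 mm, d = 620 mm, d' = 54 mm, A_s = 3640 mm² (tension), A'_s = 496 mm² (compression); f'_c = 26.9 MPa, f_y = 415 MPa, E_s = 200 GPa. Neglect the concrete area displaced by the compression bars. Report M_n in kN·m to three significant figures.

Assume both tension and compression steel yield.
Net tension couple steel: A_s − A'_s = 3144 mm².
a = (A_s − A'_s) f_y / (0.85 f'_c b) = 1304760/(0.85 × 26.9 × 370) = 154.23 mm.
c = a/β₁ = 154.23/0.85 = 181.45 mm; ε'_s = 0.003(c − d')/c = 0.0021 ≥ f_y/E_s = 0.0021, so compression steel does yield.
M_n = (A_s − A'_s) f_y (d − a/2) + A'_s f_y (d − d') = [1304760 × (620 − 77.115) + 205840 × (620 − 54)] × 10⁻⁶ = 708.33 + 116.51 = 824.84 kN·m.

M_n ≈ 825 kN·m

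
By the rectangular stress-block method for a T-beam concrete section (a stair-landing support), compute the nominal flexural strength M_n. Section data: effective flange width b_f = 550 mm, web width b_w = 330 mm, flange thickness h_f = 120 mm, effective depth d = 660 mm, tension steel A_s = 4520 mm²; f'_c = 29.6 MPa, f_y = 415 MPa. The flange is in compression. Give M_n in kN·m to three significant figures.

Tension: T = A_s f_y = 4520 × 415 = 1875800 N.
Try a within the flange: a = T/(0.85 f'_c b_f) = 1875800/(0.85 × 29.6 × 550) = 135.55 mm.
a = 135.55 > h_f = 120 mm: the block extends into the web. Split into flange-overhang and web parts.
C_f = 0.85 f'_c (b_f − b_w) h_f = 0.85 × 29.6 × (550 − 330) × 120 = 664224 N.
Remaining web compression depth: a_w = (T − C_f)/(0.85 f'_c b_w) = (1875800 − 664224)/(0.85 × 29.6 × 330) = 145.92 mm.
M_n = C_f(d − h_f/2) + (T − C_f)(d − a_w/2) = 664224 × (660 − 60) + 1211576 × (660 − 72.96) = 398.53 + 711.24 = 1109.77 × 10⁶ N·mm.
M_n = 1109.77 kN·m.

M_n ≈ 1110 kN·m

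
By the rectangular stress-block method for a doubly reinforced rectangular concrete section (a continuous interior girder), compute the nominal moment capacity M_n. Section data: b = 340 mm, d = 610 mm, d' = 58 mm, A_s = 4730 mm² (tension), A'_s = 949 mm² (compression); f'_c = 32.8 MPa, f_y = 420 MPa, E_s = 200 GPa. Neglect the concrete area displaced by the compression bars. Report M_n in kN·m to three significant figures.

M_n ≈ 1060 kN·m

Assume both tension and compression steel yield.
Net tension couple steel: A_s − A'_s = 3781 mm².
a = (A_s − A'_s) f_y / (0.85 f'_c b) = 1588020/(0.85 × 32.8 × 340) = 167.53 mm.
c = a/β₁ = 167.53/0.816 = 205.31 mm; ε'_s = 0.003(c − d')/c = 0.0022 ≥ f_y/E_s = 0.0021, so compression steel does yield.
M_n = (A_s − A'_s) f_y (d − a/2) + A'_s f_y (d − d') = [1588020 × (610 − 83.765) + 398580 × (610 − 58)] × 10⁻⁶ = 835.67 + 220.02 = 1055.69 kN·m.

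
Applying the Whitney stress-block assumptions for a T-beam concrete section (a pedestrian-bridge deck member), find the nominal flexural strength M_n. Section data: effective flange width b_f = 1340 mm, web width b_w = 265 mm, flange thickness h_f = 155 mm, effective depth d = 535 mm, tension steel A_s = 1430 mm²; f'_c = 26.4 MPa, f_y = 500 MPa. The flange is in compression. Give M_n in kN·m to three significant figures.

M_n ≈ 374 kN·m

Tension: T = A_s f_y = 1430 × 500 = 715000 N.
Try a within the flange: a = T/(0.85 f'_c b_f) = 715000/(0.85 × 26.4 × 1340) = 23.78 mm.
Since a = 23.78 ≤ h_f = 155 mm, the stress block lies entirely in the flange; analyse as a rectangular beam of width b_f.
M_n = T(d − a/2) = 715000 × (535 − 11.89) = 374.02 × 10⁶ N·mm.
M_n = 374.02 kN·m.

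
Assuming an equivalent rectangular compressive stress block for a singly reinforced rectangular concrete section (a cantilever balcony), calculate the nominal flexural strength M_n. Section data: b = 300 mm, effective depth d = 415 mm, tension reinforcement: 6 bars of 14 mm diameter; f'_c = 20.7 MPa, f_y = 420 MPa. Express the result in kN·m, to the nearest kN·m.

M_n ≈ 147 kN·m

A_s = 6 × 154 = 924 mm².
T = A_s f_y = 924 × 420 = 388080 N = 388.08 kN.
From C = T: a = T/(0.85 f'_c b) = 388080/(0.85 × 20.7 × 300) = 73.52 mm.
M_n = T(d − a/2) = 388.08 kN × (415 − 36.76) mm = 146.79 kN·m.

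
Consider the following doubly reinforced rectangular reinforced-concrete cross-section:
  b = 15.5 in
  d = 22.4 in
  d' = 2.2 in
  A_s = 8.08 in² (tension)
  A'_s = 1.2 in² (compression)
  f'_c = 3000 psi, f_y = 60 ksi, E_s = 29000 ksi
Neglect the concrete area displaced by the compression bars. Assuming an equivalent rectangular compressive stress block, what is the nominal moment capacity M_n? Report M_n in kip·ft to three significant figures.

M_n ≈ 712 kip·ft

Assume both steels yield.
a = (A_s − A'_s) f_y/(0.85 f'_c b) = (8.08 − 1.2) × 60/(0.85 × 3 × 15.5) = 10.444 in.
c = a/β₁ = 10.444/0.85 = 12.287 in; ε'_s = 0.003(c − d')/c = 0.0025 ≥ ε_y = 0.0021, so the compression steel yields.
M_n = (A_s − A'_s) f_y (d − a/2) + A'_s f_y (d − d') = 412.8 × (22.4 − 5.222) + 72 × (22.4 − 2.2) = 7091.1 + 1454.4 = 8545.5 kip·in = 8545.5/12 = 712.13 kip·ft.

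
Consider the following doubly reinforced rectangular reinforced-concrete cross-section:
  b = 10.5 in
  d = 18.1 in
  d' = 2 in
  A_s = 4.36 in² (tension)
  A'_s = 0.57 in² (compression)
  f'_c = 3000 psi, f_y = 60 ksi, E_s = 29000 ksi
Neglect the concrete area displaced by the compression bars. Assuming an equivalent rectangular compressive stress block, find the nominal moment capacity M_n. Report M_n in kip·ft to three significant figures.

Assume both steels yield.
a = (A_s − A'_s) f_y/(0.85 f'_c b) = (4.36 − 0.57) × 60/(0.85 × 3 × 10.5) = 8.493 in.
c = a/β₁ = 8.493/0.85 = 9.992 in; ε'_s = 0.003(c − d')/c = 0.0024 ≥ ε_y = 0.0021, so the compression steel yields.
M_n = (A_s − A'_s) f_y (d − a/2) + A'_s f_y (d − d') = 227.4 × (18.1 − 4.2465) + 34.2 × (18.1 − 2) = 3150.3 + 550.6 = 3700.9 kip·in = 3700.9/12 = 308.41 kip·ft.

M_n ≈ 308 kip·ft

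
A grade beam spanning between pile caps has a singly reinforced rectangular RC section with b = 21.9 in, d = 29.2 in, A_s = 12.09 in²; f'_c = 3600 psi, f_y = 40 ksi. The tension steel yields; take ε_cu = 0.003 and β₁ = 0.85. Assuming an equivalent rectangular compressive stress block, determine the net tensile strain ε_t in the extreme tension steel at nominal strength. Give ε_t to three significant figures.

ε_t ≈ 0.00732

a = A_s f_y/(0.85 f'_c b) = 7.216 in.
β₁ = 0.85, so c = a/β₁ = 7.216/0.85 = 8.489 in.
From the linear strain diagram with ε_cu = 0.003: ε_t = 0.003 (d − c)/c = 0.003 × (29.2 − 8.489)/8.489 = 0.00732.
Since ε_t ≥ 0.005, the section is tension-controlled.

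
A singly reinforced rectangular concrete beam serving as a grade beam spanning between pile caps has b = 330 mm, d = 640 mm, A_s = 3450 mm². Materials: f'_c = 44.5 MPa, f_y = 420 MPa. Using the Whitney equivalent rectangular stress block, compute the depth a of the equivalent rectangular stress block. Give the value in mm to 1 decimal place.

a ≈ 116.1 mm

T = A_s f_y = 3450 × 420 = 1449000 N = 1449 kN.
Setting C = 0.85 f'_c a b equal to T: a = 1449000/(0.85 × 44.5 × 330) = 116.1 mm.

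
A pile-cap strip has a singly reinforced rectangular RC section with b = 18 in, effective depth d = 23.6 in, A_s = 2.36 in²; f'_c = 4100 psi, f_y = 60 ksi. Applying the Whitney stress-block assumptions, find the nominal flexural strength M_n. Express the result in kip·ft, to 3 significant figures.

M_n ≈ 265 kip·ft

T = A_s f_y = 2.36 × 60 = 141.6 kips.
a = T/(0.85 f'_c b) = 141.6/(0.85 × 4.1 × 18) = 2.257 in.
M_n = T(d − a/2) = 141.6 × (23.6 − 1.1285) = 3182.0 kip·in = 3182.0/12 = 265.17 kip·ft.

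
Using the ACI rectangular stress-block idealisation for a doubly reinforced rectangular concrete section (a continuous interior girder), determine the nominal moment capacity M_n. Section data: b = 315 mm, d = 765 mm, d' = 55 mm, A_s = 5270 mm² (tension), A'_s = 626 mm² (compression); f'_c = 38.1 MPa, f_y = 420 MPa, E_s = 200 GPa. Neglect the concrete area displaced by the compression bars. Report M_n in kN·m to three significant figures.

M_n ≈ 1490 kN·m

Assume both tension and compression steel yield.
Net tension couple steel: A_s − A'_s = 4644 mm².
a = (A_s − A'_s) f_y / (0.85 f'_c b) = 1950480/(0.85 × 38.1 × 315) = 191.20 mm.
c = a/β₁ = 191.20/0.778 = 245.76 mm; ε'_s = 0.003(c − d')/c = 0.0023 ≥ f_y/E_s = 0.0021, so compression steel does yield.
M_n = (A_s − A'_s) f_y (d − a/2) + A'_s f_y (d − d') = [1950480 × (765 − 95.6) + 262920 × (765 − 55)] × 10⁻⁶ = 1305.65 + 186.67 = 1492.32 kN·m.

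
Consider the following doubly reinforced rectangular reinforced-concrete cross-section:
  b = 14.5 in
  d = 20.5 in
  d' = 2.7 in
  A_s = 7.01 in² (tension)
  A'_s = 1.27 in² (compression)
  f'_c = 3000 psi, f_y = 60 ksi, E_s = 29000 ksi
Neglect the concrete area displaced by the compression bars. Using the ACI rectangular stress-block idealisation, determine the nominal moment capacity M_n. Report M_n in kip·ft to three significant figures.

M_n ≈ 568 kip·ft

Assume both steels yield.
a = (A_s − A'_s) f_y/(0.85 f'_c b) = (7.01 − 1.27) × 60/(0.85 × 3 × 14.5) = 9.314 in.
c = a/β₁ = 9.314/0.85 = 10.958 in; ε'_s = 0.003(c − d')/c = 0.0023 ≥ ε_y = 0.0021, so the compression steel yields.
M_n = (A_s − A'_s) f_y (d − a/2) + A'_s f_y (d − d') = 344.4 × (20.5 − 4.657) + 76.2 × (20.5 − 2.7) = 5456.3 + 1356.4 = 6812.7 kip·in = 6812.7/12 = 567.73 kip·ft.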